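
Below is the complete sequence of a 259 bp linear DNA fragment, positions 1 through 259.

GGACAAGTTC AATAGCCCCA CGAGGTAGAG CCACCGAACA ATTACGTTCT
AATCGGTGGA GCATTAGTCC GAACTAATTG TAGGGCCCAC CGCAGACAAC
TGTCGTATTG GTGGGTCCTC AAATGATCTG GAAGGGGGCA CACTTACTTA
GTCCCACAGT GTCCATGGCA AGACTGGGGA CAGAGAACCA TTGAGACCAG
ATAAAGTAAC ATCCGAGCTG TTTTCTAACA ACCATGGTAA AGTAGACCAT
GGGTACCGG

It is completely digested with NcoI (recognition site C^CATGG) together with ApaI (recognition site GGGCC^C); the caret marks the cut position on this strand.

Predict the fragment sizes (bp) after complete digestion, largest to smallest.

87, 76, 69, 15, 12 bp

NcoI sites (CCATGG) start at positions 163, 232, 247.
NcoI cuts after the first base of each site, so after positions 163, 232, 247.
The ApaI site (GGGCCC) starts at position 83.
ApaI cuts after base 5 of each site (before the last base), so after position 87.
Combined cut positions: 87, 163, 232, 247.
Linear molecule, 4 cuts → 5 fragments:
  1–87 → 87 bp
  88–163 → 76 bp
  164–232 → 69 bp
  233–247 → 15 bp
  248–259 → 12 bp
Sorted largest to smallest: 87, 76, 69, 15, 12 bp.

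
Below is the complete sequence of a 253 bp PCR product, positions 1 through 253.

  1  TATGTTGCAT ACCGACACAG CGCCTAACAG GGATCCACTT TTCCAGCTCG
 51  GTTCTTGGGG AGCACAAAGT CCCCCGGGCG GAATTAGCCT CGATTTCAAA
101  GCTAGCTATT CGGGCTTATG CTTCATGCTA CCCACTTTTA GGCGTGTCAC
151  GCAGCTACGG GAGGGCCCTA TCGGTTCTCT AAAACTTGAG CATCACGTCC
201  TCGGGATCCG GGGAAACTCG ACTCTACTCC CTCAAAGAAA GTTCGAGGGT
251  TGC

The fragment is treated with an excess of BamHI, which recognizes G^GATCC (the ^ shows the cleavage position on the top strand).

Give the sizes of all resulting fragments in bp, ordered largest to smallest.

BamHI sites (GGATCC) start at positions 31, 204.
BamHI cuts after the first base of each site, so after positions 31, 204.
Linear molecule, 2 cuts → 3 fragments:
  1–31 → 31 bp
  32–204 → 173 bp
  205–253 → 49 bp
Sorted largest to smallest: 173, 49, 31 bp.

173, 49, 31 bp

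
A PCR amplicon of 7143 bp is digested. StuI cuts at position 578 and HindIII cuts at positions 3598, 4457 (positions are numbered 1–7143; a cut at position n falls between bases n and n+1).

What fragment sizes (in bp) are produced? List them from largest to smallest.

Combined cut positions (sorted): 578, 3598, 4457.
Linear molecule, 3 cuts → 4 fragments:
  578 − 0 = 578 bp
  3598 − 578 = 3020 bp
  4457 − 3598 = 859 bp
  7143 − 4457 = 2686 bp
Sorted largest to smallest: 3020, 2686, 859, 578 bp.

3020, 2686, 859, 578 bp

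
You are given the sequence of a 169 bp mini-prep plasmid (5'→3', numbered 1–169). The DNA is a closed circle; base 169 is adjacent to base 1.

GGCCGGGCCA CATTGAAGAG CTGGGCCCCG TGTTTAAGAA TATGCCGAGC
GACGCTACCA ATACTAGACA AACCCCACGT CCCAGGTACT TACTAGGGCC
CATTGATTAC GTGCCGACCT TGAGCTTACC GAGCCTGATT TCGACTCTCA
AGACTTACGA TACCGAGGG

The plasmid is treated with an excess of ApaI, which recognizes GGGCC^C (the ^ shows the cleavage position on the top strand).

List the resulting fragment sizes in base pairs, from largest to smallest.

ApaI sites (GGGCCC) start at positions 23, 96.
ApaI cuts after base 5 of each site (before the last base), so after positions 27, 100.
Circular molecule, 2 cuts → 2 fragments:
  28–100 → 73 bp
  101–169 then 1–27 → 69 + 27 = 96 bp
Sorted largest to smallest: 96, 73 bp.

96, 73 bp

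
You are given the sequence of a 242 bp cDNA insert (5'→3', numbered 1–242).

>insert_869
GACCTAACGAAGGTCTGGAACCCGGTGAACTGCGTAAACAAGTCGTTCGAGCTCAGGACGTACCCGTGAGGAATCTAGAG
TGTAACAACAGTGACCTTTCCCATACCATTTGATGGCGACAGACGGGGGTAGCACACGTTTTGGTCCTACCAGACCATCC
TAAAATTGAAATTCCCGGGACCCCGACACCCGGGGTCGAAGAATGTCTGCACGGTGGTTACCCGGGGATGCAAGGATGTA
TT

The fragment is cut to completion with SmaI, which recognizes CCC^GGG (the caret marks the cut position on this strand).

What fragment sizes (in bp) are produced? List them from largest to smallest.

SmaI sites (CCCGGG) start at positions 174, 189, 221.
SmaI cuts after base 3 of each site, so after positions 176, 191, 223.
Linear molecule, 3 cuts → 4 fragments:
  1–176 → 176 bp
  177–191 → 15 bp
  192–223 → 32 bp
  224–242 → 19 bp
Sorted largest to smallest: 176, 32, 19, 15 bp.

176, 32, 19, 15 bp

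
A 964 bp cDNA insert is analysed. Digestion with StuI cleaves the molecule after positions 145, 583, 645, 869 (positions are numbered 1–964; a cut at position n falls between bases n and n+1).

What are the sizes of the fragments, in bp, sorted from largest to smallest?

Linear molecule, 4 cuts → 5 fragments:
  145 − 0 = 145 bp
  583 − 145 = 438 bp
  645 − 583 = 62 bp
  869 − 645 = 224 bp
  964 − 869 = 95 bp
Sorted largest to smallest: 438, 224, 145, 95, 62 bp.

438, 224, 145, 95, 62 bp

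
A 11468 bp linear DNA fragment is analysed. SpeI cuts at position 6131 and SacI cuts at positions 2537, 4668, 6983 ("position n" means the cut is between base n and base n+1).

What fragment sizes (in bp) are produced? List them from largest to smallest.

Combined cut positions (sorted): 2537, 4668, 6131, 6983.
Linear molecule, 4 cuts → 5 fragments:
  2537 − 0 = 2537 bp
  4668 − 2537 = 2131 bp
  6131 − 4668 = 1463 bp
  6983 − 6131 = 852 bp
  11468 − 6983 = 4485 bp
Sorted largest to smallest: 4485, 2537, 2131, 1463, 852 bp.

4485, 2537, 2131, 1463, 852 bp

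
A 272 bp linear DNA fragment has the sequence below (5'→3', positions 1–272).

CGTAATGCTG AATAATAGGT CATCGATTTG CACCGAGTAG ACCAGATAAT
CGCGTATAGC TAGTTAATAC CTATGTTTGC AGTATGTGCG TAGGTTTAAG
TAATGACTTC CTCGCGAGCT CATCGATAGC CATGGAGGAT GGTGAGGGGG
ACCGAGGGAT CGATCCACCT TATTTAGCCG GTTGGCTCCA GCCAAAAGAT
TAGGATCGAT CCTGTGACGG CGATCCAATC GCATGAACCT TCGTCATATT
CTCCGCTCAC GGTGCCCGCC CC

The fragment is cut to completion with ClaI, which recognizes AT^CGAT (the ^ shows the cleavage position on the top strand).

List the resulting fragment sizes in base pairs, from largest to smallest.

ClaI sites (ATCGAT) start at positions 22, 122, 159, 205.
ClaI cuts after base 2 of each site, so after positions 23, 123, 160, 206.
Linear molecule, 4 cuts → 5 fragments:
  1–23 → 23 bp
  24–123 → 100 bp
  124–160 → 37 bp
  161–206 → 46 bp
  207–272 → 66 bp
Sorted largest to smallest: 100, 66, 46, 37, 23 bp.

100, 66, 46, 37, 23 bp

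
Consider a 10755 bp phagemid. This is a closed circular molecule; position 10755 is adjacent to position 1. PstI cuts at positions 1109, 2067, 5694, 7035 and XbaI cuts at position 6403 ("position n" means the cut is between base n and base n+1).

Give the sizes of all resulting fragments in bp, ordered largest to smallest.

Combined cut positions (sorted): 1109, 2067, 5694, 6403, 7035.
Circular molecule, 5 cuts → 5 fragments:
  2067 − 1109 = 958 bp
  5694 − 2067 = 3627 bp
  6403 − 5694 = 709 bp
  7035 − 6403 = 632 bp
  wrap: 10755 − 7035 + 1109 = 4829 bp
Sorted largest to smallest: 4829, 3627, 958, 709, 632 bp.

4829, 3627, 958, 709, 632 bp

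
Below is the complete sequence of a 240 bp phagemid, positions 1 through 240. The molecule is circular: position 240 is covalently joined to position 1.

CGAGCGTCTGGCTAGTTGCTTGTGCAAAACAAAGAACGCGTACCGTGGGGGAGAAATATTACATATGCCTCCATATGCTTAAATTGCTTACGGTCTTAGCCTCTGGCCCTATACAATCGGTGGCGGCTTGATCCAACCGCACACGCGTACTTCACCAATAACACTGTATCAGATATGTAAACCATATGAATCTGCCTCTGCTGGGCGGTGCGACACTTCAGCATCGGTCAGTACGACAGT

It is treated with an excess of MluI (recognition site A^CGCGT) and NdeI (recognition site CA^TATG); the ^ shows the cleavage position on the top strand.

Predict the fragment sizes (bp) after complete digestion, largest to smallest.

MluI sites (ACGCGT) start at positions 36, 143.
MluI cuts after the first base of each site, so after positions 36, 143.
NdeI sites (CATATG) start at positions 62, 72, 183.
NdeI cuts after base 2 of each site, so after positions 63, 73, 184.
Combined cut positions: 36, 63, 73, 143, 184.
Circular molecule, 5 cuts → 5 fragments:
  37–63 → 27 bp
  64–73 → 10 bp
  74–143 → 70 bp
  144–184 → 41 bp
  185–240 then 1–36 → 56 + 36 = 92 bp
Sorted largest to smallest: 92, 70, 41, 27, 10 bp.

92, 70, 41, 27, 10 bp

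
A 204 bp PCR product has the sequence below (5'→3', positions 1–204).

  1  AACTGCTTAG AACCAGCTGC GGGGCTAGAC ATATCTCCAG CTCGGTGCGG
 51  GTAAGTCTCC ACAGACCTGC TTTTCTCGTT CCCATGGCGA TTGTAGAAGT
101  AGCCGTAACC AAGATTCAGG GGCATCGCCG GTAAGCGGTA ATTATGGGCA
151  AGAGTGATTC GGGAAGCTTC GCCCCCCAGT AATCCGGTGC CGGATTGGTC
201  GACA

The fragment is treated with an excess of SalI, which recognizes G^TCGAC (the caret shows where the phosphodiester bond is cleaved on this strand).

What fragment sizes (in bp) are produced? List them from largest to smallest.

198, 6 bp

The SalI site (GTCGAC) starts at position 198.
SalI cuts after the first base of each site, so after position 198.
Linear molecule, 1 cut → 2 fragments:
  1–198 → 198 bp
  199–204 → 6 bp
Sorted largest to smallest: 198, 6 bp.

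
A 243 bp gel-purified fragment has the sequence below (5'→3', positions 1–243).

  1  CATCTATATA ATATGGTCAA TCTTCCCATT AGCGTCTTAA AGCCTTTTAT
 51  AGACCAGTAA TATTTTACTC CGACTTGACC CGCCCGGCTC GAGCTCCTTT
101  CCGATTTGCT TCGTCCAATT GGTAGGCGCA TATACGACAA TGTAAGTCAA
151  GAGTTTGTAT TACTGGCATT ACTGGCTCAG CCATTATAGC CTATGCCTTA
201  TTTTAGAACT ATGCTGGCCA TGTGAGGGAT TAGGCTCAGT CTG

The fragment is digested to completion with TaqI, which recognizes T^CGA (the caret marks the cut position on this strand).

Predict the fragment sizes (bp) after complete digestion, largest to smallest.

The TaqI site (TCGA) starts at position 89.
TaqI cuts after the first base of each site, so after position 89.
Linear molecule, 1 cut → 2 fragments:
  1–89 → 89 bp
  90–243 → 154 bp
Sorted largest to smallest: 154, 89 bp.

154, 89 bp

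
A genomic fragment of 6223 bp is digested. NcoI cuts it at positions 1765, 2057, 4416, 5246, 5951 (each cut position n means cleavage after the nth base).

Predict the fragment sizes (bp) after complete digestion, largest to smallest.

2359, 1765, 830, 705, 292, 272 bp

Linear molecule, 5 cuts → 6 fragments:
  1765 − 0 = 1765 bp
  2057 − 1765 = 292 bp
  4416 − 2057 = 2359 bp
  5246 − 4416 = 830 bp
  5951 − 5246 = 705 bp
  6223 − 5951 = 272 bp
Sorted largest to smallest: 2359, 1765, 830, 705, 292, 272 bp.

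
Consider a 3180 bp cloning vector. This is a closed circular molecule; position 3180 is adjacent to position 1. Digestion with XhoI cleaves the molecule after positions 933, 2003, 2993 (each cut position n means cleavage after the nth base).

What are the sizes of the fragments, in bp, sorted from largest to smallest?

1120, 1070, 990 bp

Circular molecule, 3 cuts → 3 fragments:
  2003 − 933 = 1070 bp
  2993 − 2003 = 990 bp
  wrap: 3180 − 2993 + 933 = 1120 bp
Sorted largest to smallest: 1120, 1070, 990 bp.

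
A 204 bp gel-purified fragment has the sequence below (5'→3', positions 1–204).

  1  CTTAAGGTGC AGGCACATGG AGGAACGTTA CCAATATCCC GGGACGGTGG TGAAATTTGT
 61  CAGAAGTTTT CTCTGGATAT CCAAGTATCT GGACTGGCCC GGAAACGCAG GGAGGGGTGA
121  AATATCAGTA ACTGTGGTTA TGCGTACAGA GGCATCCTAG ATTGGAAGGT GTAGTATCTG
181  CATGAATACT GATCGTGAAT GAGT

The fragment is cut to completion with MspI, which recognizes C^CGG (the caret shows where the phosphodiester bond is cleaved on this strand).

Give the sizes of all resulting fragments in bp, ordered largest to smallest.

MspI sites (CCGG) start at positions 39, 99.
MspI cuts after the first base of each site, so after positions 39, 99.
Linear molecule, 2 cuts → 3 fragments:
  1–39 → 39 bp
  40–99 → 60 bp
  100–204 → 105 bp
Sorted largest to smallest: 105, 60, 39 bp.

105, 60, 39 bp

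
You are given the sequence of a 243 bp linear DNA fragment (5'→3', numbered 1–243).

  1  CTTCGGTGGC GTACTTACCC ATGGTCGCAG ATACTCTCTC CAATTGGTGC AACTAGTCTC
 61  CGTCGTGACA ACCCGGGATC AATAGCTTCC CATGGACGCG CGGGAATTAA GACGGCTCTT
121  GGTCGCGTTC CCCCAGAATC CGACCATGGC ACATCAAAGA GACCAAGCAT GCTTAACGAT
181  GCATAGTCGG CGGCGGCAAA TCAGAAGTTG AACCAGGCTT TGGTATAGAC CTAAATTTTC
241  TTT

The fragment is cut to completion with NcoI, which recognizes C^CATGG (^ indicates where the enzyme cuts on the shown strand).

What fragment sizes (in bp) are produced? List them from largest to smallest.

99, 71, 54, 19 bp

NcoI sites (CCATGG) start at positions 19, 90, 144.
NcoI cuts after the first base of each site, so after positions 19, 90, 144.
Linear molecule, 3 cuts → 4 fragments:
  1–19 → 19 bp
  20–90 → 71 bp
  91–144 → 54 bp
  145–243 → 99 bp
Sorted largest to smallest: 99, 71, 54, 19 bp.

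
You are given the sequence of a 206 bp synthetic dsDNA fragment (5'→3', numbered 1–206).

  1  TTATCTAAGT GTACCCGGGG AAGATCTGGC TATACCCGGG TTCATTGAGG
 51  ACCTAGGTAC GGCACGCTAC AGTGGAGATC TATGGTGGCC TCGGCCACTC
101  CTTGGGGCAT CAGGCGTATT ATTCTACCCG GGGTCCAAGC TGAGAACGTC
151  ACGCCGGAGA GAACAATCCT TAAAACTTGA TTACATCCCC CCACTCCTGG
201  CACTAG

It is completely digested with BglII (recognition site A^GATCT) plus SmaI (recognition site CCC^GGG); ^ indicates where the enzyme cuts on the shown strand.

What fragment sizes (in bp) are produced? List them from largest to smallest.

77, 53, 39, 16, 15, 6 bp

BglII sites (AGATCT) start at positions 22, 76.
BglII cuts after the first base of each site, so after positions 22, 76.
SmaI sites (CCCGGG) start at positions 14, 35, 127.
SmaI cuts after base 3 of each site, so after positions 16, 37, 129.
Combined cut positions: 16, 22, 37, 76, 129.
Linear molecule, 5 cuts → 6 fragments:
  1–16 → 16 bp
  17–22 → 6 bp
  23–37 → 15 bp
  38–76 → 39 bp
  77–129 → 53 bp
  130–206 → 77 bp
Sorted largest to smallest: 77, 53, 39, 16, 15, 6 bp.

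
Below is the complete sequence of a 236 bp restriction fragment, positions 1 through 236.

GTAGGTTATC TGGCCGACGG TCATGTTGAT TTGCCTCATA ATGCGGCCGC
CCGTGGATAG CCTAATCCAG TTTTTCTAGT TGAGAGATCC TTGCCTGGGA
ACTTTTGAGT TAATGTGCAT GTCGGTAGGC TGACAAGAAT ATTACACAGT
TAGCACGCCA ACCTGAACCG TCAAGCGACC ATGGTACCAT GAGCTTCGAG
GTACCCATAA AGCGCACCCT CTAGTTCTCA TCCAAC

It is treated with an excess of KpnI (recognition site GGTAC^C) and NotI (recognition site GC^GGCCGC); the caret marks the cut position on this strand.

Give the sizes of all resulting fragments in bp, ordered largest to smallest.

143, 44, 32, 17 bp

KpnI sites (GGTACC) start at positions 183, 200.
KpnI cuts after base 5 of each site (before the last base), so after positions 187, 204.
The NotI site (GCGGCCGC) starts at position 43.
NotI cuts after base 2 of each site, so after position 44.
Combined cut positions: 44, 187, 204.
Linear molecule, 3 cuts → 4 fragments:
  1–44 → 44 bp
  45–187 → 143 bp
  188–204 → 17 bp
  205–236 → 32 bp
Sorted largest to smallest: 143, 44, 32, 17 bp.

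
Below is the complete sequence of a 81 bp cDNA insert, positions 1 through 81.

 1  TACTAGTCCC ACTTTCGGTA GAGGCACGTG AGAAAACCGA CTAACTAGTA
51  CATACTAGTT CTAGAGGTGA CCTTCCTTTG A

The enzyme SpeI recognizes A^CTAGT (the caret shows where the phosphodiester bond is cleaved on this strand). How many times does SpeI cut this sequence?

ACTAGT occurs starting at positions 2, 44, 54.
SpeI cuts at 3 sites.

3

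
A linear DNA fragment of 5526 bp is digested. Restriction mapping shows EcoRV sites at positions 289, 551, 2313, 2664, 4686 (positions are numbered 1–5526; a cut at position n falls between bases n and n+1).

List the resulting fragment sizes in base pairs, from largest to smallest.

Linear molecule, 5 cuts → 6 fragments:
  289 − 0 = 289 bp
  551 − 289 = 262 bp
  2313 − 551 = 1762 bp
  2664 − 2313 = 351 bp
  4686 − 2664 = 2022 bp
  5526 − 4686 = 840 bp
Sorted largest to smallest: 2022, 1762, 840, 351, 289, 262 bp.

2022, 1762, 840, 351, 289, 262 bp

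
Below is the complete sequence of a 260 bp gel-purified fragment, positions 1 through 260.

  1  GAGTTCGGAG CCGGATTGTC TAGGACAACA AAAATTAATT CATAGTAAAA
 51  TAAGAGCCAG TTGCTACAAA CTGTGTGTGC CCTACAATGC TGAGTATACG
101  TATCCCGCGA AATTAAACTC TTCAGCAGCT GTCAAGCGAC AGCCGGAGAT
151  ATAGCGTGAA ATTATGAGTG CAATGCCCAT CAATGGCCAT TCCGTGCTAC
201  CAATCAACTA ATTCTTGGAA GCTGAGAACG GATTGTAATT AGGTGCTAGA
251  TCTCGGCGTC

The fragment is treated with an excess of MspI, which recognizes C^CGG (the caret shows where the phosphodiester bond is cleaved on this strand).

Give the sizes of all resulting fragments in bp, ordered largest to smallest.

MspI sites (CCGG) start at positions 11, 143.
MspI cuts after the first base of each site, so after positions 11, 143.
Linear molecule, 2 cuts → 3 fragments:
  1–11 → 11 bp
  12–143 → 132 bp
  144–260 → 117 bp
Sorted largest to smallest: 132, 117, 11 bp.

132, 117, 11 bp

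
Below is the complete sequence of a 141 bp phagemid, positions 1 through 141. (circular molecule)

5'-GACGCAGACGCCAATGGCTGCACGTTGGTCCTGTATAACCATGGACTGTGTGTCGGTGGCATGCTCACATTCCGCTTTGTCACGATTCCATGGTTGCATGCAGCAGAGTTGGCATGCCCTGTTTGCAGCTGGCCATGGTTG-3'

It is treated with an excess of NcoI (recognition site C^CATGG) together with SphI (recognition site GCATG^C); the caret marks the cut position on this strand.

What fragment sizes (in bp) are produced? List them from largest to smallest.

47, 25, 24, 17, 16, 12 bp

NcoI sites (CCATGG) start at positions 39, 88, 133.
NcoI cuts after the first base of each site, so after positions 39, 88, 133.
SphI sites (GCATGC) start at positions 59, 96, 112.
SphI cuts after base 5 of each site (before the last base), so after positions 63, 100, 116.
Combined cut positions: 39, 63, 88, 100, 116, 133.
Circular molecule, 6 cuts → 6 fragments:
  40–63 → 24 bp
  64–88 → 25 bp
  89–100 → 12 bp
  101–116 → 16 bp
  117–133 → 17 bp
  134–141 then 1–39 → 8 + 39 = 47 bp
Sorted largest to smallest: 47, 25, 24, 17, 16, 12 bp.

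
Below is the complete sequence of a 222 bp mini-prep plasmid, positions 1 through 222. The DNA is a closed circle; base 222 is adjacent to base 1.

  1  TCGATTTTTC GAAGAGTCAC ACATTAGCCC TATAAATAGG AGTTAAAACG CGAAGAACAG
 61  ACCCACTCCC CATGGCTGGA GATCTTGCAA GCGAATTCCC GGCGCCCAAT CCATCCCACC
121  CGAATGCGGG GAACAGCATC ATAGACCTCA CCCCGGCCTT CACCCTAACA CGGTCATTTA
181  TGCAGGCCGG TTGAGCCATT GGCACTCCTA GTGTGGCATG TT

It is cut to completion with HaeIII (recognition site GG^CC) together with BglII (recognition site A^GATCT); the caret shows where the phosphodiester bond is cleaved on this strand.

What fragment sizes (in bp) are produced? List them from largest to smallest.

116, 76, 30 bp

HaeIII sites (GGCC) start at positions 155, 185.
HaeIII cuts after base 2 of each site, so after positions 156, 186.
The BglII site (AGATCT) starts at position 80.
BglII cuts after the first base of each site, so after position 80.
Combined cut positions: 80, 156, 186.
Circular molecule, 3 cuts → 3 fragments:
  81–156 → 76 bp
  157–186 → 30 bp
  187–222 then 1–80 → 36 + 80 = 116 bp
Sorted largest to smallest: 116, 76, 30 bp.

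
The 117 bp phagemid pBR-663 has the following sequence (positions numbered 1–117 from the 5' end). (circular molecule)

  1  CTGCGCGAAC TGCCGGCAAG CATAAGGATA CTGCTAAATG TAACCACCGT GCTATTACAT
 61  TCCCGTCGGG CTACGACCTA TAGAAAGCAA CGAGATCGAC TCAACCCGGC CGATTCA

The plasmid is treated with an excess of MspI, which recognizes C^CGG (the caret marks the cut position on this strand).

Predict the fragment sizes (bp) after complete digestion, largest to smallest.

MspI sites (CCGG) start at positions 13, 106.
MspI cuts after the first base of each site, so after positions 13, 106.
Circular molecule, 2 cuts → 2 fragments:
  14–106 → 93 bp
  107–117 then 1–13 → 11 + 13 = 24 bp
Sorted largest to smallest: 93, 24 bp.

93, 24 bp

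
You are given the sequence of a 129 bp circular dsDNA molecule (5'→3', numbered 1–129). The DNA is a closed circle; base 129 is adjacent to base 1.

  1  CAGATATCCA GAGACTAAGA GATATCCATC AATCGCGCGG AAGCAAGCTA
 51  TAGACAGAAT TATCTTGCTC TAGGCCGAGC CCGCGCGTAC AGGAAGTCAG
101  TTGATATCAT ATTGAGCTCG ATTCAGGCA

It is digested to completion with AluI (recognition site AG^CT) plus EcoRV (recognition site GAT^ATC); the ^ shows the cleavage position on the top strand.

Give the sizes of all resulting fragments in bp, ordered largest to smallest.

AluI sites (AGCT) start at positions 46, 115.
AluI cuts after base 2 of each site, so after positions 47, 116.
EcoRV sites (GATATC) start at positions 3, 21, 103.
EcoRV cuts after base 3 of each site, so after positions 5, 23, 105.
Combined cut positions: 5, 23, 47, 105, 116.
Circular molecule, 5 cuts → 5 fragments:
  6–23 → 18 bp
  24–47 → 24 bp
  48–105 → 58 bp
  106–116 → 11 bp
  117–129 then 1–5 → 13 + 5 = 18 bp
Sorted largest to smallest: 58, 24, 18, 18, 11 bp.

58, 24, 18, 18, 11 bp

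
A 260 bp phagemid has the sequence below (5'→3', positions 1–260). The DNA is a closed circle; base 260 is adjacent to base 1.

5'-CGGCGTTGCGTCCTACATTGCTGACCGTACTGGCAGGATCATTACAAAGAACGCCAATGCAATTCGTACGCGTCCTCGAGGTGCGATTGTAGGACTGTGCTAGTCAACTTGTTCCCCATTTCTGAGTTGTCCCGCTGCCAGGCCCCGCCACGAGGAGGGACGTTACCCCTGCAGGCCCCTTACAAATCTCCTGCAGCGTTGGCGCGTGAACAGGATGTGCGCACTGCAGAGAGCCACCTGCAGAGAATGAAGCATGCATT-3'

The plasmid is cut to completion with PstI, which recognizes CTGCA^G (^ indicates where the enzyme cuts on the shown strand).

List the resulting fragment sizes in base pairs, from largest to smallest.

PstI sites (CTGCAG) start at positions 169, 191, 224, 238.
PstI cuts after base 5 of each site (before the last base), so after positions 173, 195, 228, 242.
Circular molecule, 4 cuts → 4 fragments:
  174–195 → 22 bp
  196–228 → 33 bp
  229–242 → 14 bp
  243–260 then 1–173 → 18 + 173 = 191 bp
Sorted largest to smallest: 191, 33, 22, 14 bp.

191, 33, 22, 14 bp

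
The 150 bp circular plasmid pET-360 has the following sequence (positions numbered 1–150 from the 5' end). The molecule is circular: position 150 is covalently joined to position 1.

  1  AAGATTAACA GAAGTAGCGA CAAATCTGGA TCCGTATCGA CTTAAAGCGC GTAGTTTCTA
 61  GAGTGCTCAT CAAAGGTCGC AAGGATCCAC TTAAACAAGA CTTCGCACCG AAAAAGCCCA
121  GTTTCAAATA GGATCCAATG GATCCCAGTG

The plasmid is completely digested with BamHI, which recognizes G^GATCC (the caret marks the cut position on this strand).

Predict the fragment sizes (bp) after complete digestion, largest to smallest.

BamHI sites (GGATCC) start at positions 28, 83, 131, 140.
BamHI cuts after the first base of each site, so after positions 28, 83, 131, 140.
Circular molecule, 4 cuts → 4 fragments:
  29–83 → 55 bp
  84–131 → 48 bp
  132–140 → 9 bp
  141–150 then 1–28 → 10 + 28 = 38 bp
Sorted largest to smallest: 55, 48, 38, 9 bp.

55, 48, 38, 9 bp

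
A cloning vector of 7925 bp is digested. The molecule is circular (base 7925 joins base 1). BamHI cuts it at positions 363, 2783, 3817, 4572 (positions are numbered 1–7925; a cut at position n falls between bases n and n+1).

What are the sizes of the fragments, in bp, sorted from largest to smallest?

3716, 2420, 1034, 755 bp

Circular molecule, 4 cuts → 4 fragments:
  2783 − 363 = 2420 bp
  3817 − 2783 = 1034 bp
  4572 − 3817 = 755 bp
  wrap: 7925 − 4572 + 363 = 3716 bp
Sorted largest to smallest: 3716, 2420, 1034, 755 bp.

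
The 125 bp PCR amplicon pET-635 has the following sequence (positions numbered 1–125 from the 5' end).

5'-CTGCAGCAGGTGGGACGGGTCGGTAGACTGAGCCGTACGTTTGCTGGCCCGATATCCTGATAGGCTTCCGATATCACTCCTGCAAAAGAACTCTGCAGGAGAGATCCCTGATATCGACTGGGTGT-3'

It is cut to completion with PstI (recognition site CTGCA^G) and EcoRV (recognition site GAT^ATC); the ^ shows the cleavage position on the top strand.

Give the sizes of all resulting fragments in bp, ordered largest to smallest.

PstI sites (CTGCAG) start at positions 1, 93.
PstI cuts after base 5 of each site (before the last base), so after positions 5, 97.
EcoRV sites (GATATC) start at positions 51, 70, 110.
EcoRV cuts after base 3 of each site, so after positions 53, 72, 112.
Combined cut positions: 5, 53, 72, 97, 112.
Linear molecule, 5 cuts → 6 fragments:
  1–5 → 5 bp
  6–53 → 48 bp
  54–72 → 19 bp
  73–97 → 25 bp
  98–112 → 15 bp
  113–125 → 13 bp
Sorted largest to smallest: 48, 25, 19, 15, 13, 5 bp.

48, 25, 19, 15, 13, 5 bp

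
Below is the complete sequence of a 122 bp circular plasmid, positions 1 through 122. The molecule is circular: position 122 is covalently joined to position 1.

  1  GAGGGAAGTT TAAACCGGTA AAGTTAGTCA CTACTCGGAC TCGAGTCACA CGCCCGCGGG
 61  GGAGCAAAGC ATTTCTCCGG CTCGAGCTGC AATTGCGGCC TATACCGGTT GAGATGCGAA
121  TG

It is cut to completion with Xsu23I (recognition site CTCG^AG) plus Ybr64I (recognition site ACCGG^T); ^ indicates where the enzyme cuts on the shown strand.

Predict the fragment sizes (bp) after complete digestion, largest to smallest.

Xsu23I sites (CTCGAG) start at positions 40, 81.
Xsu23I cuts after base 4 of each site, so after positions 43, 84.
Ybr64I sites (ACCGGT) start at positions 14, 104.
Ybr64I cuts after base 5 of each site (before the last base), so after positions 18, 108.
Combined cut positions: 18, 43, 84, 108.
Circular molecule, 4 cuts → 4 fragments:
  19–43 → 25 bp
  44–84 → 41 bp
  85–108 → 24 bp
  109–122 then 1–18 → 14 + 18 = 32 bp
Sorted largest to smallest: 41, 32, 25, 24 bp.

41, 32, 25, 24 bp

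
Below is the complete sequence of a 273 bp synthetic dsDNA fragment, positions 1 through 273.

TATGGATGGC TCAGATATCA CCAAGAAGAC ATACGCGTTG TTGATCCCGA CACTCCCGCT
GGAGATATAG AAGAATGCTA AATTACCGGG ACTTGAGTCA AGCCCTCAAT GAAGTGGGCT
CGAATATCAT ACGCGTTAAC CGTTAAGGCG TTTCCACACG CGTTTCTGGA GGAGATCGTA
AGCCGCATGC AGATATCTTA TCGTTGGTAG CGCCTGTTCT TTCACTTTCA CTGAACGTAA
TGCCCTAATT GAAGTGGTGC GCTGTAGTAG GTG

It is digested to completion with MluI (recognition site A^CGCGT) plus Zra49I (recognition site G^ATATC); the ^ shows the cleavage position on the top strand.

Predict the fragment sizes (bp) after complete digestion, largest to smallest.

98, 81, 34, 27, 19, 14 bp

MluI sites (ACGCGT) start at positions 33, 131, 158.
MluI cuts after the first base of each site, so after positions 33, 131, 158.
Zra49I sites (GATATC) start at positions 14, 192.
Zra49I cuts after the first base of each site, so after positions 14, 192.
Combined cut positions: 14, 33, 131, 158, 192.
Linear molecule, 5 cuts → 6 fragments:
  1–14 → 14 bp
  15–33 → 19 bp
  34–131 → 98 bp
  132–158 → 27 bp
  159–192 → 34 bp
  193–273 → 81 bp
Sorted largest to smallest: 98, 81, 34, 27, 19, 14 bp.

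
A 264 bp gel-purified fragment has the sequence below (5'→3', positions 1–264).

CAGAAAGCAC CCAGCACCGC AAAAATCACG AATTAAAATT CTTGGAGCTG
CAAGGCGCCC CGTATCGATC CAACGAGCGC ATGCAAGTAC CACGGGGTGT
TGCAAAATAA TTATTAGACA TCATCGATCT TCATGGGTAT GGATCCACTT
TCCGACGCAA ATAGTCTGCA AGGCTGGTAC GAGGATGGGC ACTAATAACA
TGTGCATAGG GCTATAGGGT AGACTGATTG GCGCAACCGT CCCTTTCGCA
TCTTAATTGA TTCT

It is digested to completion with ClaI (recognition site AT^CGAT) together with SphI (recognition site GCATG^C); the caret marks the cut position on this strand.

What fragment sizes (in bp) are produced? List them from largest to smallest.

ClaI sites (ATCGAT) start at positions 64, 123.
ClaI cuts after base 2 of each site, so after positions 65, 124.
The SphI site (GCATGC) starts at position 79.
SphI cuts after base 5 of each site (before the last base), so after position 83.
Combined cut positions: 65, 83, 124.
Linear molecule, 3 cuts → 4 fragments:
  1–65 → 65 bp
  66–83 → 18 bp
  84–124 → 41 bp
  125–264 → 140 bp
Sorted largest to smallest: 140, 65, 41, 18 bp.

140, 65, 41, 18 bp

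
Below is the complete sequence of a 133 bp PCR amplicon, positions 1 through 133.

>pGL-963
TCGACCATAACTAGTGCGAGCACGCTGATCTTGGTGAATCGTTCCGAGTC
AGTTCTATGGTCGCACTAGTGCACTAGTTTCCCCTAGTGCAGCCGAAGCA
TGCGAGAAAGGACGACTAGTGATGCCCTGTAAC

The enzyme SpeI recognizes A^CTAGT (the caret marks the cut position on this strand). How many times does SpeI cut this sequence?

4

ACTAGT occurs starting at positions 10, 65, 73, 115.
SpeI cuts at 4 sites.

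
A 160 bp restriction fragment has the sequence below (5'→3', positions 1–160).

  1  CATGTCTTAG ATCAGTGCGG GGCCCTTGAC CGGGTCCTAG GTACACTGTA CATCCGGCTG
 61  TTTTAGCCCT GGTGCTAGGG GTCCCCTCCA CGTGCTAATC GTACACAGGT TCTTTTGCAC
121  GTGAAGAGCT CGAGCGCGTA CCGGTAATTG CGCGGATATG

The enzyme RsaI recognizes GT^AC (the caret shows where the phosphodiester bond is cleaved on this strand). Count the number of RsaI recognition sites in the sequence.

4

GTAC occurs starting at positions 41, 48, 101, 138.
RsaI cuts at 4 sites.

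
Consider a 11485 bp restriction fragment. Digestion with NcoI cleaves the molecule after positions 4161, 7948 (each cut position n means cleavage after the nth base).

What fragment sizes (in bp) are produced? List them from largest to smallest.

Linear molecule, 2 cuts → 3 fragments:
  4161 − 0 = 4161 bp
  7948 − 4161 = 3787 bp
  11485 − 7948 = 3537 bp
Sorted largest to smallest: 4161, 3787, 3537 bp.

4161, 3787, 3537 bp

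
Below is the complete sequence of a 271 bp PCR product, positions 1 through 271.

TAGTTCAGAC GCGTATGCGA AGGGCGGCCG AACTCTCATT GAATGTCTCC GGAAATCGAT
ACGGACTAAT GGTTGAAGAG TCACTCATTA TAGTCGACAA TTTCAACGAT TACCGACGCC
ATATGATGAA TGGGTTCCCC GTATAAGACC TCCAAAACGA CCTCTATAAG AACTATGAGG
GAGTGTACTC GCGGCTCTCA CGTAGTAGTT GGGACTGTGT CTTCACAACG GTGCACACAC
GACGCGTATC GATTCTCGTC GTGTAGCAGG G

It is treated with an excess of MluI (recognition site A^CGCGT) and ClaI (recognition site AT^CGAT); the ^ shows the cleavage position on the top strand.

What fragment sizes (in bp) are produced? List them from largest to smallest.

186, 47, 22, 9, 7 bp

MluI sites (ACGCGT) start at positions 9, 242.
MluI cuts after the first base of each site, so after positions 9, 242.
ClaI sites (ATCGAT) start at positions 55, 248.
ClaI cuts after base 2 of each site, so after positions 56, 249.
Combined cut positions: 9, 56, 242, 249.
Linear molecule, 4 cuts → 5 fragments:
  1–9 → 9 bp
  10–56 → 47 bp
  57–242 → 186 bp
  243–249 → 7 bp
  250–271 → 22 bp
Sorted largest to smallest: 186, 47, 22, 9, 7 bp.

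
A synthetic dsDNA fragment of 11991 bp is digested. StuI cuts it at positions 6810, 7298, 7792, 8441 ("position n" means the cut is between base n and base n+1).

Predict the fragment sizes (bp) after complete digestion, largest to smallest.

6810, 3550, 649, 494, 488 bp

Linear molecule, 4 cuts → 5 fragments:
  6810 − 0 = 6810 bp
  7298 − 6810 = 488 bp
  7792 − 7298 = 494 bp
  8441 − 7792 = 649 bp
  11991 − 8441 = 3550 bp
Sorted largest to smallest: 6810, 3550, 649, 494, 488 bp.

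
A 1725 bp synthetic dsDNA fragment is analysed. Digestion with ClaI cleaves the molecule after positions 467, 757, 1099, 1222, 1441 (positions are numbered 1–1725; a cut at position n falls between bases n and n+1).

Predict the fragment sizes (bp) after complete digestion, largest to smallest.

Linear molecule, 5 cuts → 6 fragments:
  467 − 0 = 467 bp
  757 − 467 = 290 bp
  1099 − 757 = 342 bp
  1222 − 1099 = 123 bp
  1441 − 1222 = 219 bp
  1725 − 1441 = 284 bp
Sorted largest to smallest: 467, 342, 290, 284, 219, 123 bp.

467, 342, 290, 284, 219, 123 bp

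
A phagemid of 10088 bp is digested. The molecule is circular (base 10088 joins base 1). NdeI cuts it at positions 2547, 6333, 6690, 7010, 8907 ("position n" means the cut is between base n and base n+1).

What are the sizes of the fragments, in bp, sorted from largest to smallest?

Circular molecule, 5 cuts → 5 fragments:
  6333 − 2547 = 3786 bp
  6690 − 6333 = 357 bp
  7010 − 6690 = 320 bp
  8907 − 7010 = 1897 bp
  wrap: 10088 − 8907 + 2547 = 3728 bp
Sorted largest to smallest: 3786, 3728, 1897, 357, 320 bp.

3786, 3728, 1897, 357, 320 bp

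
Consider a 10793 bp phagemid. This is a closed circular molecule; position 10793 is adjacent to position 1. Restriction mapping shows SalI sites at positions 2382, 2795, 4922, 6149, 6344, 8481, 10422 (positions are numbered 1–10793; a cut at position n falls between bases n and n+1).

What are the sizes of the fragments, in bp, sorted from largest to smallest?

2753, 2137, 2127, 1941, 1227, 413, 195 bp

Circular molecule, 7 cuts → 7 fragments:
  2795 − 2382 = 413 bp
  4922 − 2795 = 2127 bp
  6149 − 4922 = 1227 bp
  6344 − 6149 = 195 bp
  8481 − 6344 = 2137 bp
  10422 − 8481 = 1941 bp
  wrap: 10793 − 10422 + 2382 = 2753 bp
Sorted largest to smallest: 2753, 2137, 2127, 1941, 1227, 413, 195 bp.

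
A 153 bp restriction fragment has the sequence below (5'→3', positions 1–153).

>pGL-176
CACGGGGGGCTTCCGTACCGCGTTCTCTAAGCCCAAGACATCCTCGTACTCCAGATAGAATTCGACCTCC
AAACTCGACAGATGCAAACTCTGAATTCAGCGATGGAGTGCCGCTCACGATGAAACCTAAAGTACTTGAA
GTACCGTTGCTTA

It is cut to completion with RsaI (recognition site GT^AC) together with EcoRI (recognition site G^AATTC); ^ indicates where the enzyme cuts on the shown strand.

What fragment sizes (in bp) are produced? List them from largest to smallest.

40, 35, 31, 16, 11, 11, 9 bp

RsaI sites (GTAC) start at positions 15, 46, 132, 141.
RsaI cuts after base 2 of each site, so after positions 16, 47, 133, 142.
EcoRI sites (GAATTC) start at positions 58, 93.
EcoRI cuts after the first base of each site, so after positions 58, 93.
Combined cut positions: 16, 47, 58, 93, 133, 142.
Linear molecule, 6 cuts → 7 fragments:
  1–16 → 16 bp
  17–47 → 31 bp
  48–58 → 11 bp
  59–93 → 35 bp
  94–133 → 40 bp
  134–142 → 9 bp
  143–153 → 11 bp
Sorted largest to smallest: 40, 35, 31, 16, 11, 11, 9 bp.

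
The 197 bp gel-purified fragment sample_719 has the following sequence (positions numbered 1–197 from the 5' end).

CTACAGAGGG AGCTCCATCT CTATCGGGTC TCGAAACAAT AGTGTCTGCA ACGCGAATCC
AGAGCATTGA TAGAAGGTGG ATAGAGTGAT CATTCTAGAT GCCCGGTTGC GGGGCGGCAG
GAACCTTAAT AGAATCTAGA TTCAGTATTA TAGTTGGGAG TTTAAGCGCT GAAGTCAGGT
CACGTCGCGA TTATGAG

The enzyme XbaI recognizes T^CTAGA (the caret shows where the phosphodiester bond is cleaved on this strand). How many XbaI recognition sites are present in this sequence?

2

TCTAGA occurs starting at positions 94, 135.
XbaI cuts at 2 sites.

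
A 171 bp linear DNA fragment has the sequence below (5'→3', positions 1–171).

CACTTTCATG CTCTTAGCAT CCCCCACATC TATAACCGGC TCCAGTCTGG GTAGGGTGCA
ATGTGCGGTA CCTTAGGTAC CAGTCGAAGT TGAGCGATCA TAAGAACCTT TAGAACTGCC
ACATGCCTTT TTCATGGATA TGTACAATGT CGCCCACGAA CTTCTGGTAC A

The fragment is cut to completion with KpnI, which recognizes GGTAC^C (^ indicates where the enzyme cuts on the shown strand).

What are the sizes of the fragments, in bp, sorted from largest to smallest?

KpnI sites (GGTACC) start at positions 67, 76.
KpnI cuts after base 5 of each site (before the last base), so after positions 71, 80.
Linear molecule, 2 cuts → 3 fragments:
  1–71 → 71 bp
  72–80 → 9 bp
  81–171 → 91 bp
Sorted largest to smallest: 91, 71, 9 bp.

91, 71, 9 bp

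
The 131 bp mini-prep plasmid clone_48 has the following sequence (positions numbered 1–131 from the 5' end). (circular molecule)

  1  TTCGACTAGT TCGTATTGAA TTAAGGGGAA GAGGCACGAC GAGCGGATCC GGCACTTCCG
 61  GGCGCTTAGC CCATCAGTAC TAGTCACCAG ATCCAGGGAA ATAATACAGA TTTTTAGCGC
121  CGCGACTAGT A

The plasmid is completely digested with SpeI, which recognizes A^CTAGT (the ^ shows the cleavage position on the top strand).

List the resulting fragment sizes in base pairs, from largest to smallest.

74, 46, 11 bp

SpeI sites (ACTAGT) start at positions 5, 79, 125.
SpeI cuts after the first base of each site, so after positions 5, 79, 125.
Circular molecule, 3 cuts → 3 fragments:
  6–79 → 74 bp
  80–125 → 46 bp
  126–131 then 1–5 → 6 + 5 = 11 bp
Sorted largest to smallest: 74, 46, 11 bp.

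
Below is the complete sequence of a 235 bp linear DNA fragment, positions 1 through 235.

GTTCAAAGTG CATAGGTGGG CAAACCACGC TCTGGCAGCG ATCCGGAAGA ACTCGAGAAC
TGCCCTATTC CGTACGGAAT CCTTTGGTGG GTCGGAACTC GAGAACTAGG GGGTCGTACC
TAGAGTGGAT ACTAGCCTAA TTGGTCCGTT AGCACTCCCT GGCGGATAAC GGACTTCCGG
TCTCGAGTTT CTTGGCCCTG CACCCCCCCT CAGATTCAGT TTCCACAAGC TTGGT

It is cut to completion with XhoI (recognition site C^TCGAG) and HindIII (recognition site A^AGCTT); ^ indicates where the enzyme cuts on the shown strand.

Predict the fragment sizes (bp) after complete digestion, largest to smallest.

84, 52, 46, 45, 8 bp

XhoI sites (CTCGAG) start at positions 52, 98, 182.
XhoI cuts after the first base of each site, so after positions 52, 98, 182.
The HindIII site (AAGCTT) starts at position 227.
HindIII cuts after the first base of each site, so after position 227.
Combined cut positions: 52, 98, 182, 227.
Linear molecule, 4 cuts → 5 fragments:
  1–52 → 52 bp
  53–98 → 46 bp
  99–182 → 84 bp
  183–227 → 45 bp
  228–235 → 8 bp
Sorted largest to smallest: 84, 52, 46, 45, 8 bp.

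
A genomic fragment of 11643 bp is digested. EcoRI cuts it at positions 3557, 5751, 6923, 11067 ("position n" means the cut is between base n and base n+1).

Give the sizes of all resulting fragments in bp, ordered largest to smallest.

Linear molecule, 4 cuts → 5 fragments:
  3557 − 0 = 3557 bp
  5751 − 3557 = 2194 bp
  6923 − 5751 = 1172 bp
  11067 − 6923 = 4144 bp
  11643 − 11067 = 576 bp
Sorted largest to smallest: 4144, 3557, 2194, 1172, 576 bp.

4144, 3557, 2194, 1172, 576 bp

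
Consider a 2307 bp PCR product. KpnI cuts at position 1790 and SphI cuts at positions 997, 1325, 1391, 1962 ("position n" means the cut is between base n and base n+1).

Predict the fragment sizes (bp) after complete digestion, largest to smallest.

997, 399, 345, 328, 172, 66 bp

Combined cut positions (sorted): 997, 1325, 1391, 1790, 1962.
Linear molecule, 5 cuts → 6 fragments:
  997 − 0 = 997 bp
  1325 − 997 = 328 bp
  1391 − 1325 = 66 bp
  1790 − 1391 = 399 bp
  1962 − 1790 = 172 bp
  2307 − 1962 = 345 bp
Sorted largest to smallest: 997, 399, 345, 328, 172, 66 bp.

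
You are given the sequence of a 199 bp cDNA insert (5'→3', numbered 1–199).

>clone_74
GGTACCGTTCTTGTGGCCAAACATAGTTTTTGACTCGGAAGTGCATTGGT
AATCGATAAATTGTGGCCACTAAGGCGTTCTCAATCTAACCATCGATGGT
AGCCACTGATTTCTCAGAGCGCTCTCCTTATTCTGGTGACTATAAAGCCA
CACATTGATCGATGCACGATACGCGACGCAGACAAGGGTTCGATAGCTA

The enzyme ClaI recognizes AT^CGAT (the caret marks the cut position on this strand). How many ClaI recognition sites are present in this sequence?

3

ATCGAT occurs starting at positions 52, 92, 158.
ClaI cuts at 3 sites.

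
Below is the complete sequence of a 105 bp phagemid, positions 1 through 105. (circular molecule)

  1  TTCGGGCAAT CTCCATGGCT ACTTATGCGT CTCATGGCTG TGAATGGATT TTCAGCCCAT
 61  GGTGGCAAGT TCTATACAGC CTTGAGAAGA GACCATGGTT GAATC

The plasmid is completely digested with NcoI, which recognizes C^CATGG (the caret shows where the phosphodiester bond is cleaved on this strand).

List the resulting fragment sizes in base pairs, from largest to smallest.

NcoI sites (CCATGG) start at positions 13, 57, 93.
NcoI cuts after the first base of each site, so after positions 13, 57, 93.
Circular molecule, 3 cuts → 3 fragments:
  14–57 → 44 bp
  58–93 → 36 bp
  94–105 then 1–13 → 12 + 13 = 25 bp
Sorted largest to smallest: 44, 36, 25 bp.

44, 36, 25 bp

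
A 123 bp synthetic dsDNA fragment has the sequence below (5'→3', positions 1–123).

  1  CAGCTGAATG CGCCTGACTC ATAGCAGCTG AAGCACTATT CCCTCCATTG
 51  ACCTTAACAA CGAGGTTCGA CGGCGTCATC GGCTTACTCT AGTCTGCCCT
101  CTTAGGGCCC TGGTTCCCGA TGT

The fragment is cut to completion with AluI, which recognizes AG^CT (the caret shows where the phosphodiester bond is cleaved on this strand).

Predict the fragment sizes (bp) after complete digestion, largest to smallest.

AluI sites (AGCT) start at positions 2, 26.
AluI cuts after base 2 of each site, so after positions 3, 27.
Linear molecule, 2 cuts → 3 fragments:
  1–3 → 3 bp
  4–27 → 24 bp
  28–123 → 96 bp
Sorted largest to smallest: 96, 24, 3 bp.

96, 24, 3 bp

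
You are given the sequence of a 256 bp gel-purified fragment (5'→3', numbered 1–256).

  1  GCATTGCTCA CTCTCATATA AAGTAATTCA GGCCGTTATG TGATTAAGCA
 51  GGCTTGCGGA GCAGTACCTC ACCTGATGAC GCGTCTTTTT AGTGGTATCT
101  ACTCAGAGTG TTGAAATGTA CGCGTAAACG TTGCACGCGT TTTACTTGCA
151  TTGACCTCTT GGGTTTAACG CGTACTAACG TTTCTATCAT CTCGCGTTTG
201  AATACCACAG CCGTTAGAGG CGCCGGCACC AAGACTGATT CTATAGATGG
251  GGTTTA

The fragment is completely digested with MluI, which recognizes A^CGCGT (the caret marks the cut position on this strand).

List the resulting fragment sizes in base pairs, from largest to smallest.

88, 79, 41, 33, 15 bp

MluI sites (ACGCGT) start at positions 79, 120, 135, 168.
MluI cuts after the first base of each site, so after positions 79, 120, 135, 168.
Linear molecule, 4 cuts → 5 fragments:
  1–79 → 79 bp
  80–120 → 41 bp
  121–135 → 15 bp
  136–168 → 33 bp
  169–256 → 88 bp
Sorted largest to smallest: 88, 79, 41, 33, 15 bp.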